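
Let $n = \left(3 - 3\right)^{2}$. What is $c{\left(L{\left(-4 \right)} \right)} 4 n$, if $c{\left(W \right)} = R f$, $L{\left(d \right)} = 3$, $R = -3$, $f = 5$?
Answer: $0$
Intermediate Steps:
$n = 0$ ($n = 0^{2} = 0$)
$c{\left(W \right)} = -15$ ($c{\left(W \right)} = \left(-3\right) 5 = -15$)
$c{\left(L{\left(-4 \right)} \right)} 4 n = \left(-15\right) 4 \cdot 0 = \left(-60\right) 0 = 0$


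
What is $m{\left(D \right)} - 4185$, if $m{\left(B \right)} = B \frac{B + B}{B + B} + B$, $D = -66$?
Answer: $-4317$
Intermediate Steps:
$m{\left(B \right)} = 2 B$ ($m{\left(B \right)} = B \frac{2 B}{2 B} + B = B 2 B \frac{1}{2 B} + B = B 1 + B = B + B = 2 B$)
$m{\left(D \right)} - 4185 = 2 \left(-66\right) - 4185 = -132 - 4185 = -4317$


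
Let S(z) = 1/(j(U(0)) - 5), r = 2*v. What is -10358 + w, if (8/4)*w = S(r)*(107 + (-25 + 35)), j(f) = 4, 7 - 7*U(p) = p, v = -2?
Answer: -20833/2 ≈ -10417.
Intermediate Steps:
U(p) = 1 - p/7
r = -4 (r = 2*(-2) = -4)
S(z) = -1 (S(z) = 1/(4 - 5) = 1/(-1) = -1)
w = -117/2 (w = (-(107 + (-25 + 35)))/2 = (-(107 + 10))/2 = (-1*117)/2 = (½)*(-117) = -117/2 ≈ -58.500)
-10358 + w = -10358 - 117/2 = -20833/2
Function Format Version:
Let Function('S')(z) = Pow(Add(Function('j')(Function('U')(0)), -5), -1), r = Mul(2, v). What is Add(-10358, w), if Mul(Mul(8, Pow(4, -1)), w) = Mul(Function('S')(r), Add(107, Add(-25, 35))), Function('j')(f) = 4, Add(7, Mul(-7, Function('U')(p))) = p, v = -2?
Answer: Rational(-20833, 2) ≈ -10417.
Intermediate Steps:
Function('U')(p) = Add(1, Mul(Rational(-1, 7), p))
r = -4 (r = Mul(2, -2) = -4)
Function('S')(z) = -1 (Function('S')(z) = Pow(Add(4, -5), -1) = Pow(-1, -1) = -1)
w = Rational(-117, 2) (w = Mul(Rational(1, 2), Mul(-1, Add(107, Add(-25, 35)))) = Mul(Rational(1, 2), Mul(-1, Add(107, 10))) = Mul(Rational(1, 2), Mul(-1, 117)) = Mul(Rational(1, 2), -117) = Rational(-117, 2) ≈ -58.500)
Add(-10358, w) = Add(-10358, Rational(-117, 2)) = Rational(-20833, 2)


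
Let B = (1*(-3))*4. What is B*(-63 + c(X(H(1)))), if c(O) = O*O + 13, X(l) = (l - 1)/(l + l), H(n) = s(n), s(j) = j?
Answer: 600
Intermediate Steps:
H(n) = n
B = -12 (B = -3*4 = -12)
X(l) = (-1 + l)/(2*l) (X(l) = (-1 + l)/((2*l)) = (-1 + l)*(1/(2*l)) = (-1 + l)/(2*l))
c(O) = 13 + O**2 (c(O) = O**2 + 13 = 13 + O**2)
B*(-63 + c(X(H(1)))) = -12*(-63 + (13 + ((1/2)*(-1 + 1)/1)**2)) = -12*(-63 + (13 + ((1/2)*1*0)**2)) = -12*(-63 + (13 + 0**2)) = -12*(-63 + (13 + 0)) = -12*(-63 + 13) = -12*(-50) = 600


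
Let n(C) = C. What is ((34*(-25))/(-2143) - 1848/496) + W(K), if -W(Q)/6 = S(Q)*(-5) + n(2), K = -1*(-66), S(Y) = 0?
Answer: -2036725/132866 ≈ -15.329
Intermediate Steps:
K = 66
W(Q) = -12 (W(Q) = -6*(0*(-5) + 2) = -6*(0 + 2) = -6*2 = -12)
((34*(-25))/(-2143) - 1848/496) + W(K) = ((34*(-25))/(-2143) - 1848/496) - 12 = (-850*(-1/2143) - 1848*1/496) - 12 = (850/2143 - 231/62) - 12 = -442333/132866 - 12 = -2036725/132866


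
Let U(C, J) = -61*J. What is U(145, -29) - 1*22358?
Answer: -20589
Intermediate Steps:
U(145, -29) - 1*22358 = -61*(-29) - 1*22358 = 1769 - 22358 = -20589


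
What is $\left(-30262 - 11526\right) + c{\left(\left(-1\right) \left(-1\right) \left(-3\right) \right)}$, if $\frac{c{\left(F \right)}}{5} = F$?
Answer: $-41803$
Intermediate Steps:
$c{\left(F \right)} = 5 F$
$\left(-30262 - 11526\right) + c{\left(\left(-1\right) \left(-1\right) \left(-3\right) \right)} = \left(-30262 - 11526\right) + 5 \left(-1\right) \left(-1\right) \left(-3\right) = -41788 + 5 \cdot 1 \left(-3\right) = -41788 + 5 \left(-3\right) = -41788 - 15 = -41803$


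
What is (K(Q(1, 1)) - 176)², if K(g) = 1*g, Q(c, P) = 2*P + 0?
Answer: 30276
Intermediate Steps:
Q(c, P) = 2*P
K(g) = g
(K(Q(1, 1)) - 176)² = (2*1 - 176)² = (2 - 176)² = (-174)² = 30276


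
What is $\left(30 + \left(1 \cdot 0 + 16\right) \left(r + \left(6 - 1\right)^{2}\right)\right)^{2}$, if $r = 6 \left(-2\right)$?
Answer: $56644$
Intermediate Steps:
$r = -12$
$\left(30 + \left(1 \cdot 0 + 16\right) \left(r + \left(6 - 1\right)^{2}\right)\right)^{2} = \left(30 + \left(1 \cdot 0 + 16\right) \left(-12 + \left(6 - 1\right)^{2}\right)\right)^{2} = \left(30 + \left(0 + 16\right) \left(-12 + 5^{2}\right)\right)^{2} = \left(30 + 16 \left(-12 + 25\right)\right)^{2} = \left(30 + 16 \cdot 13\right)^{2} = \left(30 + 208\right)^{2} = 238^{2} = 56644$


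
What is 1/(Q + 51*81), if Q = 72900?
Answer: 1/77031 ≈ 1.2982e-5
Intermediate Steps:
1/(Q + 51*81) = 1/(72900 + 51*81) = 1/(72900 + 4131) = 1/77031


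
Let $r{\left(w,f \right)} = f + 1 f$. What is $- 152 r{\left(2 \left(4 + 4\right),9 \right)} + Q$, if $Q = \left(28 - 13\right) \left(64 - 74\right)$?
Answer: $-2886$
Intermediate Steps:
$Q = -150$ ($Q = 15 \left(-10\right) = -150$)
$r{\left(w,f \right)} = 2 f$ ($r{\left(w,f \right)} = f + f = 2 f$)
$- 152 r{\left(2 \left(4 + 4\right),9 \right)} + Q = - 152 \cdot 2 \cdot 9 - 150 = \left(-152\right) 18 - 150 = -2736 - 150 = -2886$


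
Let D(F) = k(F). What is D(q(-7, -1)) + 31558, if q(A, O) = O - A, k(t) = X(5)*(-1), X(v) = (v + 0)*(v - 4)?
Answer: 31553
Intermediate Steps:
X(v) = v*(-4 + v)
k(t) = -5 (k(t) = (5*(-4 + 5))*(-1) = (5*1)*(-1) = 5*(-1) = -5)
D(F) = -5
D(q(-7, -1)) + 31558 = -5 + 31558 = 31553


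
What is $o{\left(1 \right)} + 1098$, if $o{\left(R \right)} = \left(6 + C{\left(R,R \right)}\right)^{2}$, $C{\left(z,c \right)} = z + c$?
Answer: $1162$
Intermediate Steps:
$C{\left(z,c \right)} = c + z$
$o{\left(R \right)} = \left(6 + 2 R\right)^{2}$ ($o{\left(R \right)} = \left(6 + \left(R + R\right)\right)^{2} = \left(6 + 2 R\right)^{2}$)
$o{\left(1 \right)} + 1098 = 4 \left(3 + 1\right)^{2} + 1098 = 4 \cdot 4^{2} + 1098 = 4 \cdot 16 + 1098 = 64 + 1098 = 1162$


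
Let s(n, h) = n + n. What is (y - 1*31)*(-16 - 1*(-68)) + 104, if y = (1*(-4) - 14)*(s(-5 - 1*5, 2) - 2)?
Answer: 19084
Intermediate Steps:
s(n, h) = 2*n
y = 396 (y = (1*(-4) - 14)*(2*(-5 - 1*5) - 2) = (-4 - 14)*(2*(-5 - 5) - 2) = -18*(2*(-10) - 2) = -18*(-20 - 2) = -18*(-22) = 396)
(y - 1*31)*(-16 - 1*(-68)) + 104 = (396 - 1*31)*(-16 - 1*(-68)) + 104 = (396 - 31)*(-16 + 68) + 104 = 365*52 + 104 = 18980 + 104 = 19084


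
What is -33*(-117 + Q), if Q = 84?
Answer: 1089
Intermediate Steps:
-33*(-117 + Q) = -33*(-117 + 84) = -33*(-33) = 1089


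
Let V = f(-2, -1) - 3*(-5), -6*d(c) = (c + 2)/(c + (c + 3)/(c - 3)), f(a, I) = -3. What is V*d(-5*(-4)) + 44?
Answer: 1384/33 ≈ 41.939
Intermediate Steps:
d(c) = -(2 + c)/(6*(c + (3 + c)/(-3 + c))) (d(c) = -(c + 2)/(6*(c + (c + 3)/(c - 3))) = -(2 + c)/(6*(c + (3 + c)/(-3 + c))))
V = 12 (V = -3 - 3*(-5) = -3 + 15 = 12)
V*d(-5*(-4)) + 44 = 12*((6 - 5*(-4) - (-5*(-4))²)/(6*(3 + (-5*(-4))² - (-10)*(-4)))) + 44 = 12*((6 + 20 - 1*20²)/(6*(3 + 20² - 2*20))) + 44 = 12*((6 + 20 - 1*400)/(6*(3 + 400 - 40))) + 44 = 12*((⅙)*(6 + 20 - 400)/363) + 44 = 12*((⅙)*(1/363)*(-374)) + 44 = 12*(-17/99) + 44 = -68/33 + 44 = 1384/33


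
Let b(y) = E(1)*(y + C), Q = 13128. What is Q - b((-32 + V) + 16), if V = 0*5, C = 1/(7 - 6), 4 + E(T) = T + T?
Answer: 13098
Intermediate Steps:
E(T) = -4 + 2*T (E(T) = -4 + (T + T) = -4 + 2*T)
C = 1 (C = 1/1 = 1)
V = 0
b(y) = -2 - 2*y (b(y) = (-4 + 2*1)*(y + 1) = (-4 + 2)*(1 + y) = -2*(1 + y) = -2 - 2*y)
Q - b((-32 + V) + 16) = 13128 - (-2 - 2*((-32 + 0) + 16)) = 13128 - (-2 - 2*(-32 + 16)) = 13128 - (-2 - 2*(-16)) = 13128 - (-2 + 32) = 13128 - 1*30 = 13128 - 30 = 13098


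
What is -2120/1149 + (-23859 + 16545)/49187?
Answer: -112680226/56515863 ≈ -1.9938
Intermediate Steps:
-2120/1149 + (-23859 + 16545)/49187 = -2120*1/1149 - 7314*1/49187 = -2120/1149 - 7314/49187 = -112680226/56515863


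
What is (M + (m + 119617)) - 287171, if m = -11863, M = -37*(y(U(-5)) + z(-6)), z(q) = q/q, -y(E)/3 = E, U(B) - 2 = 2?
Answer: -179010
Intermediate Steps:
U(B) = 4 (U(B) = 2 + 2 = 4)
y(E) = -3*E
z(q) = 1
M = 407 (M = -37*(-3*4 + 1) = -37*(-12 + 1) = -37*(-11) = 407)
(M + (m + 119617)) - 287171 = (407 + (-11863 + 119617)) - 287171 = (407 + 107754) - 287171 = 108161 - 287171 = -179010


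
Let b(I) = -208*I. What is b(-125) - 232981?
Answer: -206981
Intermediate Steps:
b(-125) - 232981 = -208*(-125) - 232981 = 26000 - 232981 = -206981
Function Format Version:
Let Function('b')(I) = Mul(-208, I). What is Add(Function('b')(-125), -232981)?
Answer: -206981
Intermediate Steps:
Add(Function('b')(-125), -232981) = Add(Mul(-208, -125), -232981) = Add(26000, -232981) = -206981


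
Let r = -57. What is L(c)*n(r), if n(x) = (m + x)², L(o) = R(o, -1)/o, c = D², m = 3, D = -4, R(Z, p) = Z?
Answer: 2916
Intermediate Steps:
c = 16 (c = (-4)² = 16)
L(o) = 1 (L(o) = o/o = 1)
n(x) = (3 + x)²
L(c)*n(r) = 1*(3 - 57)² = 1*(-54)² = 1*2916 = 2916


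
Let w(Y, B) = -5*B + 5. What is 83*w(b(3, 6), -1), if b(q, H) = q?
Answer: 830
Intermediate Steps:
w(Y, B) = 5 - 5*B
83*w(b(3, 6), -1) = 83*(5 - 5*(-1)) = 83*(5 + 5) = 83*10 = 830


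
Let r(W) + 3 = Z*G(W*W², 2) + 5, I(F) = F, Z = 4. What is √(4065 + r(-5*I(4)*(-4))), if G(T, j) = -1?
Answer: √4063 ≈ 63.742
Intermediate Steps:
r(W) = -2 (r(W) = -3 + (4*(-1) + 5) = -3 + (-4 + 5) = -3 + 1 = -2)
√(4065 + r(-5*I(4)*(-4))) = √(4065 - 2) = √4063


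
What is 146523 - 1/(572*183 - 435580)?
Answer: 48485046793/330904 ≈ 1.4652e+5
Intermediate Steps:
146523 - 1/(572*183 - 435580) = 146523 - 1/(104676 - 435580) = 146523 - 1/(-330904) = 146523 - 1*(-1/330904) = 146523 + 1/330904 = 48485046793/330904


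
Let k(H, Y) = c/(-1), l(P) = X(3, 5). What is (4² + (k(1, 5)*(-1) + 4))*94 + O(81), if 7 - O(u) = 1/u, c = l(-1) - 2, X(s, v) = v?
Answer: 175688/81 ≈ 2169.0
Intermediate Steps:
l(P) = 5
c = 3 (c = 5 - 2 = 3)
O(u) = 7 - 1/u
k(H, Y) = -3 (k(H, Y) = 3/(-1) = 3*(-1) = -3)
(4² + (k(1, 5)*(-1) + 4))*94 + O(81) = (4² + (-3*(-1) + 4))*94 + (7 - 1/81) = (16 + (3 + 4))*94 + (7 - 1*1/81) = (16 + 7)*94 + (7 - 1/81) = 23*94 + 566/81 = 2162 + 566/81 = 175688/81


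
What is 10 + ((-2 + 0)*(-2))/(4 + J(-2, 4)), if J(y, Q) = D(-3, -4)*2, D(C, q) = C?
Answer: 8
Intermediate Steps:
J(y, Q) = -6 (J(y, Q) = -3*2 = -6)
10 + ((-2 + 0)*(-2))/(4 + J(-2, 4)) = 10 + ((-2 + 0)*(-2))/(4 - 6) = 10 - 2*(-2)/(-2) = 10 + 4*(-½) = 10 - 2 = 8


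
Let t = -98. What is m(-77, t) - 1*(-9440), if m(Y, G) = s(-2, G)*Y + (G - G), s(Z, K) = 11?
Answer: 8593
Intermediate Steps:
m(Y, G) = 11*Y (m(Y, G) = 11*Y + (G - G) = 11*Y + 0 = 11*Y)
m(-77, t) - 1*(-9440) = 11*(-77) - 1*(-9440) = -847 + 9440 = 8593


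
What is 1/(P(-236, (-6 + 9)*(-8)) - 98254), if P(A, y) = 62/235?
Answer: -235/23089628 ≈ -1.0178e-5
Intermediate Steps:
P(A, y) = 62/235 (P(A, y) = 62*(1/235) = 62/235)
1/(P(-236, (-6 + 9)*(-8)) - 98254) = 1/(62/235 - 98254) = 1/(-23089628/235) = -235/23089628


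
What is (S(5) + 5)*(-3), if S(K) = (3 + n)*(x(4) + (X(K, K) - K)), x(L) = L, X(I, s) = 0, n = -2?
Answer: -12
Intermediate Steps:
S(K) = 4 - K (S(K) = (3 - 2)*(4 + (0 - K)) = 1*(4 - K) = 4 - K)
(S(5) + 5)*(-3) = ((4 - 1*5) + 5)*(-3) = ((4 - 5) + 5)*(-3) = (-1 + 5)*(-3) = 4*(-3) = -12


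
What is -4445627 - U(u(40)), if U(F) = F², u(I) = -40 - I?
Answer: -4452027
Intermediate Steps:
-4445627 - U(u(40)) = -4445627 - (-40 - 1*40)² = -4445627 - (-40 - 40)² = -4445627 - 1*(-80)² = -4445627 - 1*6400 = -4445627 - 6400 = -4452027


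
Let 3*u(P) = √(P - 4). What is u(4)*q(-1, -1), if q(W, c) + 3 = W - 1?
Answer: 0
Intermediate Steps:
q(W, c) = -4 + W (q(W, c) = -3 + (W - 1) = -3 + (-1 + W) = -4 + W)
u(P) = √(-4 + P)/3 (u(P) = √(P - 4)/3 = √(-4 + P)/3)
u(4)*q(-1, -1) = (√(-4 + 4)/3)*(-4 - 1) = (√0/3)*(-5) = ((⅓)*0)*(-5) = 0*(-5) = 0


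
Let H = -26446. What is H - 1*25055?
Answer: -51501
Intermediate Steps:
H - 1*25055 = -26446 - 1*25055 = -26446 - 25055 = -51501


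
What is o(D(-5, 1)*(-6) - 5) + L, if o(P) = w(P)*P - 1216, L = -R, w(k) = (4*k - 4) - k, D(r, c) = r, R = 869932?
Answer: -869373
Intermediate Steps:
w(k) = -4 + 3*k (w(k) = (-4 + 4*k) - k = -4 + 3*k)
L = -869932 (L = -1*869932 = -869932)
o(P) = -1216 + P*(-4 + 3*P) (o(P) = (-4 + 3*P)*P - 1216 = P*(-4 + 3*P) - 1216 = -1216 + P*(-4 + 3*P))
o(D(-5, 1)*(-6) - 5) + L = (-1216 + (-5*(-6) - 5)*(-4 + 3*(-5*(-6) - 5))) - 869932 = (-1216 + (30 - 5)*(-4 + 3*(30 - 5))) - 869932 = (-1216 + 25*(-4 + 3*25)) - 869932 = (-1216 + 25*(-4 + 75)) - 869932 = (-1216 + 25*71) - 869932 = (-1216 + 1775) - 869932 = 559 - 869932 = -869373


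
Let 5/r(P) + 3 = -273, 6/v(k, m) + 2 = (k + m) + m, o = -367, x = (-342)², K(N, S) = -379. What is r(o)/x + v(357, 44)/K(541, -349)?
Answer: -194531869/5420061699408 ≈ -3.5891e-5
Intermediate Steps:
x = 116964
v(k, m) = 6/(-2 + k + 2*m) (v(k, m) = 6/(-2 + ((k + m) + m)) = 6/(-2 + (k + 2*m)) = 6/(-2 + k + 2*m))
r(P) = -5/276 (r(P) = 5/(-3 - 273) = 5/(-276) = 5*(-1/276) = -5/276)
r(o)/x + v(357, 44)/K(541, -349) = -5/276/116964 + (6/(-2 + 357 + 2*44))/(-379) = -5/276*1/116964 + (6/(-2 + 357 + 88))*(-1/379) = -5/32282064 + (6/443)*(-1/379) = -5/32282064 - 6/167897 = -194531869/5420061699408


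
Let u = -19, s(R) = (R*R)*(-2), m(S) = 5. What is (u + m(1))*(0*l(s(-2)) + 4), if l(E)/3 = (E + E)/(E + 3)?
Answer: -56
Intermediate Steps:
s(R) = -2*R**2 (s(R) = R**2*(-2) = -2*R**2)
l(E) = 6*E/(3 + E) (l(E) = 3*((E + E)/(E + 3)) = 3*((2*E)/(3 + E)) = 3*(2*E/(3 + E)) = 6*E/(3 + E))
(u + m(1))*(0*l(s(-2)) + 4) = (-19 + 5)*(0*(6*(-2*(-2)**2)/(3 - 2*(-2)**2)) + 4) = -14*(0*(6*(-2*4)/(3 - 2*4)) + 4) = -14*(0*(6*(-8)/(3 - 8)) + 4) = -14*(0*(6*(-8)/(-5)) + 4) = -14*(0*(6*(-8)*(-1/5)) + 4) = -14*(0*(48/5) + 4) = -14*(0 + 4) = -14*4 = -56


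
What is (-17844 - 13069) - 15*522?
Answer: -38743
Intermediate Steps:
(-17844 - 13069) - 15*522 = -30913 - 7830 = -38743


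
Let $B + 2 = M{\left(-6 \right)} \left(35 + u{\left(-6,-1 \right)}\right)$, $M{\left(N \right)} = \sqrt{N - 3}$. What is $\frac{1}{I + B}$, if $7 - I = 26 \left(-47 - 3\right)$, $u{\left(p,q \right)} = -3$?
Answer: $\frac{145}{190249} - \frac{32 i}{570747} \approx 0.00076216 - 5.6067 \cdot 10^{-5} i$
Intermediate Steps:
$M{\left(N \right)} = \sqrt{-3 + N}$
$B = -2 + 96 i$ ($B = -2 + \sqrt{-3 - 6} \left(35 - 3\right) = -2 + \sqrt{-9} \cdot 32 = -2 + 3 i 32 = -2 + 96 i \approx -2.0 + 96.0 i$)
$I = 1307$ ($I = 7 - 26 \left(-47 - 3\right) = 7 - 26 \left(-50\right) = 7 - -1300 = 7 + 1300 = 1307$)
$\frac{1}{I + B} = \frac{1}{1307 - \left(2 - 96 i\right)} = \frac{1}{1305 + 96 i} = \frac{1305 - 96 i}{1712241}$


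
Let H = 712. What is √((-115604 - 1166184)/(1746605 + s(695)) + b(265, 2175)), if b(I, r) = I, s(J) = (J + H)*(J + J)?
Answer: √3627684771264645/3702335 ≈ 16.268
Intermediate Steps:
s(J) = 2*J*(712 + J) (s(J) = (J + 712)*(J + J) = (712 + J)*(2*J) = 2*J*(712 + J))
√((-115604 - 1166184)/(1746605 + s(695)) + b(265, 2175)) = √((-115604 - 1166184)/(1746605 + 2*695*(712 + 695)) + 265) = √(-1281788/(1746605 + 2*695*1407) + 265) = √(-1281788/(1746605 + 1955730) + 265) = √(-1281788/3702335 + 265) = √(979836987/3702335) = √3627684771264645/3702335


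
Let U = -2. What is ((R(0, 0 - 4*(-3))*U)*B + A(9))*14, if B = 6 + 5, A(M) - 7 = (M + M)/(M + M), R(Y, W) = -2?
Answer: 728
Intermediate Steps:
A(M) = 8 (A(M) = 7 + (M + M)/(M + M) = 7 + (2*M)/((2*M)) = 7 + (2*M)*(1/(2*M)) = 7 + 1 = 8)
B = 11
((R(0, 0 - 4*(-3))*U)*B + A(9))*14 = (-2*(-2)*11 + 8)*14 = (4*11 + 8)*14 = (44 + 8)*14 = 52*14 = 728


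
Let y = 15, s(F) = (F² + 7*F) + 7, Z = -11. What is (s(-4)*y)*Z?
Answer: 825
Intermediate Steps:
s(F) = 7 + F² + 7*F
(s(-4)*y)*Z = ((7 + (-4)² + 7*(-4))*15)*(-11) = ((7 + 16 - 28)*15)*(-11) = -5*15*(-11) = -75*(-11) = 825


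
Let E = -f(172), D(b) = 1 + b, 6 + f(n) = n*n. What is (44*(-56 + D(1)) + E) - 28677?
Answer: -60631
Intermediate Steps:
f(n) = -6 + n² (f(n) = -6 + n*n = -6 + n²)
E = -29578 (E = -(-6 + 172²) = -(-6 + 29584) = -1*29578 = -29578)
(44*(-56 + D(1)) + E) - 28677 = (44*(-56 + (1 + 1)) - 29578) - 28677 = (44*(-56 + 2) - 29578) - 28677 = (44*(-54) - 29578) - 28677 = (-2376 - 29578) - 28677 = -31954 - 28677 = -60631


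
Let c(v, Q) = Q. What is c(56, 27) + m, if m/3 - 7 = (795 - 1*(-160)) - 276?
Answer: 2085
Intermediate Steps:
m = 2058 (m = 21 + 3*((795 - 1*(-160)) - 276) = 21 + 3*((795 + 160) - 276) = 21 + 3*(955 - 276) = 21 + 3*679 = 21 + 2037 = 2058)
c(56, 27) + m = 27 + 2058 = 2085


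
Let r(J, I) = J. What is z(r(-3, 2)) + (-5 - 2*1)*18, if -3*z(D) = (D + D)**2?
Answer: -138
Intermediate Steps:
z(D) = -4*D**2/3 (z(D) = -(D + D)**2/3 = -4*D**2/3)
z(r(-3, 2)) + (-5 - 2*1)*18 = -4/3*(-3)**2 + (-5 - 2*1)*18 = -4/3*9 + (-5 - 2)*18 = -12 - 7*18 = -12 - 126 = -138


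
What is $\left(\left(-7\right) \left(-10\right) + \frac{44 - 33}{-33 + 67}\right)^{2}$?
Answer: $\frac{5716881}{1156} \approx 4945.4$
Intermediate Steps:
$\left(\left(-7\right) \left(-10\right) + \frac{44 - 33}{-33 + 67}\right)^{2} = \left(70 + \frac{11}{34}\right)^{2} = \left(\frac{2391}{34}\right)^{2} = \frac{5716881}{1156}$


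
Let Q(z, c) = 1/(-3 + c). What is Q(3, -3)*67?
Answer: -67/6 ≈ -11.167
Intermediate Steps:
Q(3, -3)*67 = 67/(-3 - 3) = 67/(-6) = -⅙*67 = -67/6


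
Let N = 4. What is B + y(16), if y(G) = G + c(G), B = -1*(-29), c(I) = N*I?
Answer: 109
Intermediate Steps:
c(I) = 4*I
B = 29
y(G) = 5*G (y(G) = G + 4*G = 5*G)
B + y(16) = 29 + 5*16 = 29 + 80 = 109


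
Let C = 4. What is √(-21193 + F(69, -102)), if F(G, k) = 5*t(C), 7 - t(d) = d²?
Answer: I*√21238 ≈ 145.73*I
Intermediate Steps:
t(d) = 7 - d²
F(G, k) = -45 (F(G, k) = 5*(7 - 1*4²) = 5*(7 - 1*16) = 5*(7 - 16) = 5*(-9) = -45)
√(-21193 + F(69, -102)) = √(-21193 - 45) = √(-21238) = I*√21238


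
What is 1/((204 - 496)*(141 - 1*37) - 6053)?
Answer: -1/36421 ≈ -2.7457e-5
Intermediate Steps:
1/((204 - 496)*(141 - 1*37) - 6053) = 1/(-292*(141 - 37) - 6053) = 1/(-292*104 - 6053) = 1/(-30368 - 6053) = 1/(-36421) = -1/36421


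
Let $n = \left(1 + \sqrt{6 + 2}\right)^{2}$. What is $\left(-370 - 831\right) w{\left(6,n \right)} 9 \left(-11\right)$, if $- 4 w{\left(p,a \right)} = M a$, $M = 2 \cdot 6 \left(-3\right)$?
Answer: $9630819 + 4280364 \sqrt{2} \approx 1.5684 \cdot 10^{7}$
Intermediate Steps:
$M = -36$ ($M = 12 \left(-3\right) = -36$)
$n = \left(1 + 2 \sqrt{2}\right)^{2}$ ($n = \left(1 + \sqrt{8}\right)^{2} = \left(1 + 2 \sqrt{2}\right)^{2} \approx 14.657$)
$w{\left(p,a \right)} = 9 a$ ($w{\left(p,a \right)} = - \frac{\left(-36\right) a}{4} = 9 a$)
$\left(-370 - 831\right) w{\left(6,n \right)} 9 \left(-11\right) = \left(-370 - 831\right) 9 \left(9 + 4 \sqrt{2}\right) 9 \left(-11\right) = - 1201 \left(81 + 36 \sqrt{2}\right) 9 \left(-11\right) = - 1201 \left(729 + 324 \sqrt{2}\right) \left(-11\right) = - 1201 \left(-8019 - 3564 \sqrt{2}\right) = 9630819 + 4280364 \sqrt{2}$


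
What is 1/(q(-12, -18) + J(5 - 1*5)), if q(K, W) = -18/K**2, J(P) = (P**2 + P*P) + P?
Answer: -8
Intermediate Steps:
J(P) = P + 2*P**2 (J(P) = (P**2 + P**2) + P = 2*P**2 + P = P + 2*P**2)
q(K, W) = -18/K**2
1/(q(-12, -18) + J(5 - 1*5)) = 1/(-18/(-12)**2 + (5 - 1*5)*(1 + 2*(5 - 1*5))) = 1/(-18*1/144 + (5 - 5)*(1 + 2*(5 - 5))) = 1/(-1/8 + 0*(1 + 2*0)) = 1/(-1/8 + 0*(1 + 0)) = 1/(-1/8 + 0*1) = 1/(-1/8 + 0) = 1/(-1/8) = -8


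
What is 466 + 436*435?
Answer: 190126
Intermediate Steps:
466 + 436*435 = 466 + 189660 = 190126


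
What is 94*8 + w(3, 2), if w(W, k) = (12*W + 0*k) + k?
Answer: 790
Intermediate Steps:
w(W, k) = k + 12*W (w(W, k) = (12*W + 0) + k = 12*W + k = k + 12*W)
94*8 + w(3, 2) = 94*8 + (2 + 12*3) = 752 + (2 + 36) = 752 + 38 = 790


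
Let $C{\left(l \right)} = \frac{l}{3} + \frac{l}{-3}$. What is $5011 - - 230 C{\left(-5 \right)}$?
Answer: $5011$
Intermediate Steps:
$C{\left(l \right)} = 0$ ($C{\left(l \right)} = l \frac{1}{3} + l \left(- \frac{1}{3}\right) = \frac{l}{3} - \frac{l}{3} = 0$)
$5011 - - 230 C{\left(-5 \right)} = 5011 - \left(-230\right) 0 = 5011 - 0 = 5011 + 0 = 5011$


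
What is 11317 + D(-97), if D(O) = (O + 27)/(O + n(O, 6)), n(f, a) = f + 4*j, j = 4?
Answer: 1007248/89 ≈ 11317.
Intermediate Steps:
n(f, a) = 16 + f (n(f, a) = f + 4*4 = f + 16 = 16 + f)
D(O) = (27 + O)/(16 + 2*O) (D(O) = (O + 27)/(O + (16 + O)) = (27 + O)/(16 + 2*O))
11317 + D(-97) = 11317 + (27 - 97)/(2*(8 - 97)) = 11317 + (½)*(-70)/(-89) = 11317 + (½)*(-1/89)*(-70) = 11317 + 35/89 = 1007248/89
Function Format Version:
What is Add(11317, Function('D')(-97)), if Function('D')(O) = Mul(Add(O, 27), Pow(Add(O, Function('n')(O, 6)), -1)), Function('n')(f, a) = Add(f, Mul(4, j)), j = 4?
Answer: Rational(1007248, 89) ≈ 11317.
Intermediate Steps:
Function('n')(f, a) = Add(16, f) (Function('n')(f, a) = Add(f, Mul(4, 4)) = Add(f, 16) = Add(16, f))
Function('D')(O) = Mul(Pow(Add(16, Mul(2, O)), -1), Add(27, O)) (Function('D')(O) = Mul(Add(O, 27), Pow(Add(O, Add(16, O)), -1)) = Mul(Add(27, O), Pow(Add(16, Mul(2, O)), -1)) = Mul(Pow(Add(16, Mul(2, O)), -1), Add(27, O)))
Add(11317, Function('D')(-97)) = Add(11317, Mul(Rational(1, 2), Pow(Add(8, -97), -1), Add(27, -97))) = Add(11317, Mul(Rational(1, 2), Pow(-89, -1), -70)) = Add(11317, Mul(Rational(1, 2), Rational(-1, 89), -70)) = Add(11317, Rational(35, 89)) = Rational(1007248, 89)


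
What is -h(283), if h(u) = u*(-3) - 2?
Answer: 851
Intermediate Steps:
h(u) = -2 - 3*u (h(u) = -3*u - 2 = -2 - 3*u)
-h(283) = -(-2 - 3*283) = -(-2 - 849) = -1*(-851) = 851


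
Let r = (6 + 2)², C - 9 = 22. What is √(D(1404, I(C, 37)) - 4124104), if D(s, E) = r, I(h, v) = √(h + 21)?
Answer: 2*I*√1031010 ≈ 2030.8*I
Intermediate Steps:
C = 31 (C = 9 + 22 = 31)
I(h, v) = √(21 + h)
r = 64 (r = 8² = 64)
D(s, E) = 64
√(D(1404, I(C, 37)) - 4124104) = √(64 - 4124104) = √(-4124040) = 2*I*√1031010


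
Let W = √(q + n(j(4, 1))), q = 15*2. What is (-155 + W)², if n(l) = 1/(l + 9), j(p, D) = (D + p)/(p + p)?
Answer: (11935 - √178486)²/5929 ≈ 22354.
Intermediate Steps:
j(p, D) = (D + p)/(2*p) (j(p, D) = (D + p)/((2*p)) = (D + p)*(1/(2*p)) = (D + p)/(2*p))
n(l) = 1/(9 + l)
q = 30
W = √178486/77 (W = √(30 + 1/(9 + (½)*(1 + 4)/4)) = √(30 + 1/(9 + (½)*(¼)*5)) = √(30 + 1/(9 + 5/8)) = √(30 + 1/(77/8)) = √(30 + 8/77) = √(2318/77) = √178486/77 ≈ 5.4867)
(-155 + W)² = (-155 + √178486/77)²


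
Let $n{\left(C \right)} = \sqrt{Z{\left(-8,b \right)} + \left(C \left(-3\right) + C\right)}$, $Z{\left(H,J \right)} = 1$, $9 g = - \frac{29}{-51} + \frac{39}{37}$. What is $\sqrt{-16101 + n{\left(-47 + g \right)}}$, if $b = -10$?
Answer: $\frac{\sqrt{-57331941669 + 629 \sqrt{3032901507}}}{1887} \approx 126.85 i$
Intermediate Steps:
$g = \frac{3062}{16983}$ ($g = \frac{- \frac{29}{-51} + \frac{39}{37}}{9} = \frac{\left(-29\right) \left(- \frac{1}{51}\right) + 39 \cdot \frac{1}{37}}{9} = \frac{\frac{29}{51} + \frac{39}{37}}{9} = \frac{1}{9} \cdot \frac{3062}{1887} = \frac{3062}{16983} \approx 0.1803$)
$n{\left(C \right)} = \sqrt{1 - 2 C}$ ($n{\left(C \right)} = \sqrt{1 + \left(C \left(-3\right) + C\right)} = \sqrt{1 + \left(- 3 C + C\right)} = \sqrt{1 - 2 C}$)
$\sqrt{-16101 + n{\left(-47 + g \right)}} = \sqrt{-16101 + \sqrt{1 - 2 \left(-47 + \frac{3062}{16983}\right)}} = \sqrt{-16101 + \sqrt{1 - - \frac{1590278}{16983}}} = \sqrt{-16101 + \sqrt{1 + \frac{1590278}{16983}}} = \sqrt{-16101 + \sqrt{\frac{1607261}{16983}}} = \sqrt{-16101 + \frac{\sqrt{3032901507}}{5661}}$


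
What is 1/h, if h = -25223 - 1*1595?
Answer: -1/26818 ≈ -3.7288e-5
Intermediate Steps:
h = -26818 (h = -25223 - 1595 = -26818)
1/h = 1/(-26818) = -1/26818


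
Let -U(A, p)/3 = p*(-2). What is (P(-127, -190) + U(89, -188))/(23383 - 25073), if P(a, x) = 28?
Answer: 110/169 ≈ 0.65089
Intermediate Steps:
U(A, p) = 6*p (U(A, p) = -3*p*(-2) = -(-6)*p = 6*p)
(P(-127, -190) + U(89, -188))/(23383 - 25073) = (28 + 6*(-188))/(23383 - 25073) = (28 - 1128)/(-1690) = -1100*(-1/1690) = 110/169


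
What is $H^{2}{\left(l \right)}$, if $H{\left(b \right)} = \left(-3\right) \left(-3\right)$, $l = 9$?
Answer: $81$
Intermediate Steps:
$H{\left(b \right)} = 9$
$H^{2}{\left(l \right)} = 9^{2} = 81$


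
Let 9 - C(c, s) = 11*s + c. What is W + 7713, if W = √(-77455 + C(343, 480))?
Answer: 7713 + I*√83069 ≈ 7713.0 + 288.22*I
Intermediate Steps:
C(c, s) = 9 - c - 11*s (C(c, s) = 9 - (11*s + c) = 9 - (c + 11*s) = 9 + (-c - 11*s) = 9 - c - 11*s)
W = I*√83069 (W = √(-77455 + (9 - 1*343 - 11*480)) = √(-77455 + (9 - 343 - 5280)) = √(-77455 - 5614) = √(-83069) = I*√83069 ≈ 288.22*I)
W + 7713 = I*√83069 + 7713 = 7713 + I*√83069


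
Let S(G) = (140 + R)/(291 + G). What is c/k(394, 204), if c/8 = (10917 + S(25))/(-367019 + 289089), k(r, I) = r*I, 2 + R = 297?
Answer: -1150069/82472072120 ≈ -1.3945e-5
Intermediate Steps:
R = 295 (R = -2 + 297 = 295)
S(G) = 435/(291 + G) (S(G) = (140 + 295)/(291 + G) = 435/(291 + G))
k(r, I) = I*r
c = -3450207/3078235 (c = 8*((10917 + 435/(291 + 25))/(-367019 + 289089)) = 8*((10917 + 435/316)/(-77930)) = 8*((10917 + 435*(1/316))*(-1/77930)) = 8*((10917 + 435/316)*(-1/77930)) = 8*((3450207/316)*(-1/77930)) = 8*(-3450207/24625880) = -3450207/3078235 ≈ -1.1208)
c/k(394, 204) = -3450207/(3078235*(204*394)) = -3450207/3078235/80376 = -3450207/3078235*1/80376 = -1150069/82472072120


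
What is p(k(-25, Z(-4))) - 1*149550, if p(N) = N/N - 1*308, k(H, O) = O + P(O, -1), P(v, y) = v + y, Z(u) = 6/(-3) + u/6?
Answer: -149857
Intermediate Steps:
Z(u) = -2 + u/6 (Z(u) = 6*(-⅓) + u*(⅙) = -2 + u/6)
k(H, O) = -1 + 2*O (k(H, O) = O + (O - 1) = O + (-1 + O) = -1 + 2*O)
p(N) = -307 (p(N) = 1 - 308 = -307)
p(k(-25, Z(-4))) - 1*149550 = -307 - 1*149550 = -307 - 149550 = -149857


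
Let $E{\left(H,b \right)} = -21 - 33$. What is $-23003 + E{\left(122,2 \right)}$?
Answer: $-23057$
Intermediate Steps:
$E{\left(H,b \right)} = -54$ ($E{\left(H,b \right)} = -21 - 33 = -54$)
$-23003 + E{\left(122,2 \right)} = -23003 - 54 = -23057$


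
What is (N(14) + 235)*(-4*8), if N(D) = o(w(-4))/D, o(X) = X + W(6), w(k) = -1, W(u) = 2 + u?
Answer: -7536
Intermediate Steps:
o(X) = 8 + X (o(X) = X + (2 + 6) = X + 8 = 8 + X)
N(D) = 7/D (N(D) = (8 - 1)/D = 7/D)
(N(14) + 235)*(-4*8) = (7/14 + 235)*(-4*8) = (7*(1/14) + 235)*(-32) = (1/2 + 235)*(-32) = (471/2)*(-32) = -7536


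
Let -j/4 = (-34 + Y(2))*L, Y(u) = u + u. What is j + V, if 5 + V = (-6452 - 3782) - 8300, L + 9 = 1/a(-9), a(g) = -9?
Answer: -58897/3 ≈ -19632.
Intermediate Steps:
Y(u) = 2*u
L = -82/9 (L = -9 + 1/(-9) = -9 - ⅑ = -82/9 ≈ -9.1111)
V = -18539 (V = -5 + ((-6452 - 3782) - 8300) = -5 + (-10234 - 8300) = -5 - 18534 = -18539)
j = -3280/3 (j = -4*(-34 + 2*2)*(-82)/9 = -4*(-34 + 4)*(-82)/9 = -(-120)*(-82)/9 = -4*820/3 = -3280/3 ≈ -1093.3)
j + V = -3280/3 - 18539 = -58897/3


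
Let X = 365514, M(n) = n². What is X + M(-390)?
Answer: 517614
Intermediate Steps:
X + M(-390) = 365514 + (-390)² = 365514 + 152100 = 517614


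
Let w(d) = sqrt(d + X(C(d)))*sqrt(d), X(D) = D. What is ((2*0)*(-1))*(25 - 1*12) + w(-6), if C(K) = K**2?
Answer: 6*I*sqrt(5) ≈ 13.416*I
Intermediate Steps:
w(d) = sqrt(d)*sqrt(d + d**2) (w(d) = sqrt(d + d**2)*sqrt(d) = sqrt(d)*sqrt(d + d**2))
((2*0)*(-1))*(25 - 1*12) + w(-6) = ((2*0)*(-1))*(25 - 1*12) + sqrt(-6)*sqrt(-6*(1 - 6)) = (0*(-1))*(25 - 12) + (I*sqrt(6))*sqrt(-6*(-5)) = 0*13 + (I*sqrt(6))*sqrt(30) = 0 + 6*I*sqrt(5) = 6*I*sqrt(5)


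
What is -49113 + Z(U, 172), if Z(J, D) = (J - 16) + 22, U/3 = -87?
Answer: -49368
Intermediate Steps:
U = -261 (U = 3*(-87) = -261)
Z(J, D) = 6 + J (Z(J, D) = (-16 + J) + 22 = 6 + J)
-49113 + Z(U, 172) = -49113 + (6 - 261) = -49113 - 255 = -49368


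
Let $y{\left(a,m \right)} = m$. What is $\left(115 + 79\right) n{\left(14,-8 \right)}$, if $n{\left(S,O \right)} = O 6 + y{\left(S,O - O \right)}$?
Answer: $-9312$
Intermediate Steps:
$n{\left(S,O \right)} = 6 O$ ($n{\left(S,O \right)} = O 6 + \left(O - O\right) = 6 O + 0 = 6 O$)
$\left(115 + 79\right) n{\left(14,-8 \right)} = \left(115 + 79\right) 6 \left(-8\right) = 194 \left(-48\right) = -9312$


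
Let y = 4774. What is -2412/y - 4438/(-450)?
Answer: 5025403/537075 ≈ 9.3570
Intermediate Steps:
-2412/y - 4438/(-450) = -2412/4774 - 4438/(-450) = -2412*1/4774 - 4438*(-1/450) = -1206/2387 + 2219/225 = 5025403/537075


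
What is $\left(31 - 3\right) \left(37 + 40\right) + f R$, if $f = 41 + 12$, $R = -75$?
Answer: $-1819$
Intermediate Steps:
$f = 53$
$\left(31 - 3\right) \left(37 + 40\right) + f R = \left(31 - 3\right) \left(37 + 40\right) + 53 \left(-75\right) = 28 \cdot 77 - 3975 = 2156 - 3975 = -1819$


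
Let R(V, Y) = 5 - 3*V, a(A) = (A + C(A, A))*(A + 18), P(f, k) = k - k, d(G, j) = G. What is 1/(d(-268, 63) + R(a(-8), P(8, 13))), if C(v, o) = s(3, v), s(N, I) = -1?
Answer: ⅐ ≈ 0.14286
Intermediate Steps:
C(v, o) = -1
P(f, k) = 0
a(A) = (-1 + A)*(18 + A) (a(A) = (A - 1)*(A + 18) = (-1 + A)*(18 + A))
1/(d(-268, 63) + R(a(-8), P(8, 13))) = 1/(-268 + (5 - 3*(-18 + (-8)² + 17*(-8)))) = 1/(-268 + (5 - 3*(-18 + 64 - 136))) = 1/(-268 + (5 - 3*(-90))) = 1/(-268 + (5 + 270)) = 1/(-268 + 275) = 1/7 = ⅐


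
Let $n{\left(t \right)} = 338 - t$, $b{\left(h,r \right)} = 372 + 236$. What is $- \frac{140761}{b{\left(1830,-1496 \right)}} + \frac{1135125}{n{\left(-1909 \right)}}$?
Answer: $\frac{124622011}{455392} \approx 273.66$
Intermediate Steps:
$b{\left(h,r \right)} = 608$
$- \frac{140761}{b{\left(1830,-1496 \right)}} + \frac{1135125}{n{\left(-1909 \right)}} = - \frac{140761}{608} + \frac{1135125}{338 - -1909} = \left(-140761\right) \frac{1}{608} + \frac{1135125}{338 + 1909} = - \frac{140761}{608} + \frac{1135125}{2247} = - \frac{140761}{608} + 1135125 \cdot \frac{1}{2247} = - \frac{140761}{608} + \frac{378375}{749} = \frac{124622011}{455392}$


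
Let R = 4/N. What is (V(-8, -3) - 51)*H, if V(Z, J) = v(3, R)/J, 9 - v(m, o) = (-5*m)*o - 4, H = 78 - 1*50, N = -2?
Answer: -3808/3 ≈ -1269.3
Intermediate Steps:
H = 28 (H = 78 - 50 = 28)
R = -2 (R = 4/(-2) = 4*(-½) = -2)
v(m, o) = 13 + 5*m*o (v(m, o) = 9 - ((-5*m)*o - 4) = 9 - (-5*m*o - 4) = 9 - (-4 - 5*m*o) = 9 + (4 + 5*m*o) = 13 + 5*m*o)
V(Z, J) = -17/J (V(Z, J) = (13 + 5*3*(-2))/J = (13 - 30)/J = -17/J)
(V(-8, -3) - 51)*H = (-17/(-3) - 51)*28 = (-17*(-⅓) - 51)*28 = (17/3 - 51)*28 = -136/3*28 = -3808/3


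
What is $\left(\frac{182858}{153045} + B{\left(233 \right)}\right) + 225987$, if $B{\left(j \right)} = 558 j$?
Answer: $\frac{54484355903}{153045} \approx 3.56 \cdot 10^{5}$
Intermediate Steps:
$\left(\frac{182858}{153045} + B{\left(233 \right)}\right) + 225987 = \left(\frac{182858}{153045} + 558 \cdot 233\right) + 225987 = \left(182858 \cdot \frac{1}{153045} + 130014\right) + 225987 = \left(\frac{182858}{153045} + 130014\right) + 225987 = \frac{19898175488}{153045} + 225987 = \frac{54484355903}{153045}$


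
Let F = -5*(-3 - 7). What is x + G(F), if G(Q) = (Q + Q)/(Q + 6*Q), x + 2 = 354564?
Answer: 2481936/7 ≈ 3.5456e+5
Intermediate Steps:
x = 354562 (x = -2 + 354564 = 354562)
F = 50 (F = -5*(-10) = 50)
G(Q) = 2/7 (G(Q) = (2*Q)/((7*Q)) = (2*Q)*(1/(7*Q)) = 2/7)
x + G(F) = 354562 + 2/7 = 2481936/7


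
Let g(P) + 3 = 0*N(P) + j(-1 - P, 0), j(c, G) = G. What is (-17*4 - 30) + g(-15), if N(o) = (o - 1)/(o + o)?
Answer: -101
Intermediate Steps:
N(o) = (-1 + o)/(2*o) (N(o) = (-1 + o)/((2*o)) = (-1 + o)*(1/(2*o)) = (-1 + o)/(2*o))
g(P) = -3 (g(P) = -3 + (0*((-1 + P)/(2*P)) + 0) = -3 + (0 + 0) = -3 + 0 = -3)
(-17*4 - 30) + g(-15) = (-17*4 - 30) - 3 = (-68 - 30) - 3 = -98 - 3 = -101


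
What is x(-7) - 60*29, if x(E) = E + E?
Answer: -1754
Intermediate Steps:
x(E) = 2*E
x(-7) - 60*29 = 2*(-7) - 60*29 = -14 - 1740 = -1754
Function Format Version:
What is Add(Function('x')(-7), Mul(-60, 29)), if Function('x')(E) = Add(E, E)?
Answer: -1754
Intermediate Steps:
Function('x')(E) = Mul(2, E)
Add(Function('x')(-7), Mul(-60, 29)) = Add(Mul(2, -7), Mul(-60, 29)) = Add(-14, -1740) = -1754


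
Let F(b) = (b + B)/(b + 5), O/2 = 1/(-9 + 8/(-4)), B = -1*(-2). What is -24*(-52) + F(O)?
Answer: 66164/53 ≈ 1248.4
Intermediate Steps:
B = 2
O = -2/11 (O = 2/(-9 + 8/(-4)) = 2/(-9 + 8*(-¼)) = 2/(-9 - 2) = 2/(-11) = 2*(-1/11) = -2/11 ≈ -0.18182)
F(b) = (2 + b)/(5 + b) (F(b) = (b + 2)/(b + 5) = (2 + b)/(5 + b))
-24*(-52) + F(O) = -24*(-52) + (2 - 2/11)/(5 - 2/11) = 1248 + (20/11)/(53/11) = 1248 + (11/53)*(20/11) = 1248 + 20/53 = 66164/53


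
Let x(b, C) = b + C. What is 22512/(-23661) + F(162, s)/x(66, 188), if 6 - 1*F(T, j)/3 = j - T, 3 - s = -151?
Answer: -787381/1001649 ≈ -0.78609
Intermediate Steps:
x(b, C) = C + b
s = 154 (s = 3 - 1*(-151) = 3 + 151 = 154)
F(T, j) = 18 - 3*j + 3*T (F(T, j) = 18 - 3*(j - T) = 18 + (-3*j + 3*T) = 18 - 3*j + 3*T)
22512/(-23661) + F(162, s)/x(66, 188) = 22512/(-23661) + (18 - 3*154 + 3*162)/(188 + 66) = 22512*(-1/23661) + (18 - 462 + 486)/254 = -7504/7887 + 42*(1/254) = -7504/7887 + 21/127 = -787381/1001649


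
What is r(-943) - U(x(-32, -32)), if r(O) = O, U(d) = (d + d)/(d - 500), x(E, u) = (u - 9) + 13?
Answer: -62245/66 ≈ -943.11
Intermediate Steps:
x(E, u) = 4 + u (x(E, u) = (-9 + u) + 13 = 4 + u)
U(d) = 2*d/(-500 + d) (U(d) = (2*d)/(-500 + d) = 2*d/(-500 + d))
r(-943) - U(x(-32, -32)) = -943 - 2*(4 - 32)/(-500 + (4 - 32)) = -943 - 2*(-28)/(-500 - 28) = -943 - 2*(-28)/(-528) = -943 - 2*(-28)*(-1)/528 = -943 - 1*7/66 = -943 - 7/66 = -62245/66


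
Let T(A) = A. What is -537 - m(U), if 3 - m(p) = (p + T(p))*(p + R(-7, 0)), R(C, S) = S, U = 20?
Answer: 260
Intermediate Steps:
m(p) = 3 - 2*p² (m(p) = 3 - (p + p)*(p + 0) = 3 - 2*p*p = 3 - 2*p²)
-537 - m(U) = -537 - (3 - 2*20²) = -537 - (3 - 2*400) = -537 - (3 - 800) = -537 - 1*(-797) = -537 + 797 = 260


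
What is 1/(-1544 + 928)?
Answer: -1/616 ≈ -0.0016234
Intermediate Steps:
1/(-1544 + 928) = 1/(-616) = -1/616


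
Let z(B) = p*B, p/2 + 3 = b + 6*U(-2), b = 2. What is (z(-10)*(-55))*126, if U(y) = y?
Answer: -1801800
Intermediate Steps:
p = -26 (p = -6 + 2*(2 + 6*(-2)) = -6 + 2*(2 - 12) = -6 + 2*(-10) = -6 - 20 = -26)
z(B) = -26*B
(z(-10)*(-55))*126 = (-26*(-10)*(-55))*126 = (260*(-55))*126 = -14300*126 = -1801800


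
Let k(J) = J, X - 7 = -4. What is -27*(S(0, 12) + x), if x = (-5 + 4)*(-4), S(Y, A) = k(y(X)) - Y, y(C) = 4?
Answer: -216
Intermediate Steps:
X = 3 (X = 7 - 4 = 3)
S(Y, A) = 4 - Y
x = 4 (x = -1*(-4) = 4)
-27*(S(0, 12) + x) = -27*((4 - 1*0) + 4) = -27*((4 + 0) + 4) = -27*(4 + 4) = -27*8 = -216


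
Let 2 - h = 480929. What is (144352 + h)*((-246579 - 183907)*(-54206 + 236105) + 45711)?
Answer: 26355480873349725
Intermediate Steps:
h = -480927 (h = 2 - 1*480929 = 2 - 480929 = -480927)
(144352 + h)*((-246579 - 183907)*(-54206 + 236105) + 45711) = (144352 - 480927)*((-246579 - 183907)*(-54206 + 236105) + 45711) = -336575*(-430486*181899 + 45711) = -336575*(-78304972914 + 45711) = -336575*(-78304927203) = 26355480873349725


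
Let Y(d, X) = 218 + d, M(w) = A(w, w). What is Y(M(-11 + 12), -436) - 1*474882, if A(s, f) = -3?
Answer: -474667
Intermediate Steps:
M(w) = -3
Y(M(-11 + 12), -436) - 1*474882 = (218 - 3) - 1*474882 = 215 - 474882 = -474667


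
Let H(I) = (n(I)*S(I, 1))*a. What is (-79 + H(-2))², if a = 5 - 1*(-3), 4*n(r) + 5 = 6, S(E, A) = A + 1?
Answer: 5625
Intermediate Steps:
S(E, A) = 1 + A
n(r) = ¼ (n(r) = -5/4 + (¼)*6 = -5/4 + 3/2 = ¼)
a = 8 (a = 5 + 3 = 8)
H(I) = 4 (H(I) = ((1 + 1)/4)*8 = ((¼)*2)*8 = (½)*8 = 4)
(-79 + H(-2))² = (-79 + 4)² = (-75)² = 5625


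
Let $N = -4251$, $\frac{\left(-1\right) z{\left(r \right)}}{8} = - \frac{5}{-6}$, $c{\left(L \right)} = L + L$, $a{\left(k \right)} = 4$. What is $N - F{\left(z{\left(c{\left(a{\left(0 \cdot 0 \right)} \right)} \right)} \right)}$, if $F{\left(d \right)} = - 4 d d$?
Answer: $- \frac{36659}{9} \approx -4073.2$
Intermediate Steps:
$c{\left(L \right)} = 2 L$
$z{\left(r \right)} = - \frac{20}{3}$ ($z{\left(r \right)} = - 8 \left(- \frac{5}{-6}\right) = - 8 \left(\left(-5\right) \left(- \frac{1}{6}\right)\right) = \left(-8\right) \frac{5}{6} = - \frac{20}{3}$)
$F{\left(d \right)} = - 4 d^{2}$
$N - F{\left(z{\left(c{\left(a{\left(0 \cdot 0 \right)} \right)} \right)} \right)} = -4251 - - 4 \left(- \frac{20}{3}\right)^{2} = -4251 - \left(-4\right) \frac{400}{9} = -4251 - - \frac{1600}{9} = -4251 + \frac{1600}{9} = - \frac{36659}{9}$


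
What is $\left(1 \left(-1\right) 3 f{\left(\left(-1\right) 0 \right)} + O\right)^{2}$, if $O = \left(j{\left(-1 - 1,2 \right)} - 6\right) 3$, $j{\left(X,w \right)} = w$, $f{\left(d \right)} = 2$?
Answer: $324$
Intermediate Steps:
$O = -12$ ($O = \left(2 - 6\right) 3 = \left(-4\right) 3 = -12$)
$\left(1 \left(-1\right) 3 f{\left(\left(-1\right) 0 \right)} + O\right)^{2} = \left(1 \left(-1\right) 3 \cdot 2 - 12\right)^{2} = \left(\left(-1\right) 3 \cdot 2 - 12\right)^{2} = \left(\left(-3\right) 2 - 12\right)^{2} = \left(-6 - 12\right)^{2} = \left(-18\right)^{2} = 324$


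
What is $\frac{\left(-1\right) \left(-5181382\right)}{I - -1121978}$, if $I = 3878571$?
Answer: $\frac{5181382}{5000549} \approx 1.0362$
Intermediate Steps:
$\frac{\left(-1\right) \left(-5181382\right)}{I - -1121978} = \frac{\left(-1\right) \left(-5181382\right)}{3878571 - -1121978} = \frac{5181382}{3878571 + 1121978} = \frac{5181382}{5000549}$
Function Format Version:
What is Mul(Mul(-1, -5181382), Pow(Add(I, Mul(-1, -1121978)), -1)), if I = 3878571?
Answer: Rational(5181382, 5000549) ≈ 1.0362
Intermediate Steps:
Mul(Mul(-1, -5181382), Pow(Add(I, Mul(-1, -1121978)), -1)) = Mul(Mul(-1, -5181382), Pow(Add(3878571, Mul(-1, -1121978)), -1)) = Mul(5181382, Pow(Add(3878571, 1121978), -1)) = Mul(5181382, Pow(5000549, -1)) = Mul(5181382, Rational(1, 5000549)) = Rational(5181382, 5000549)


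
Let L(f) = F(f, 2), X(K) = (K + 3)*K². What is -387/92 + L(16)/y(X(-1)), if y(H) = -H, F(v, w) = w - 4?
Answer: -295/92 ≈ -3.2065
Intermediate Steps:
F(v, w) = -4 + w
X(K) = K²*(3 + K) (X(K) = (3 + K)*K² = K²*(3 + K))
L(f) = -2 (L(f) = -4 + 2 = -2)
-387/92 + L(16)/y(X(-1)) = -387/92 - 2*(-1/(3 - 1)) = -387*1/92 - 2/((-2)) = -387/92 - 2/((-1*2)) = -387/92 - 2/(-2) = -387/92 - 2*(-½) = -387/92 + 1 = -295/92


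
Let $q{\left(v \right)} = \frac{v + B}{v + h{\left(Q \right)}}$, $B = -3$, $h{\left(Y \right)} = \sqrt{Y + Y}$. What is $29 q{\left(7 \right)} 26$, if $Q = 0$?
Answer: $\frac{3016}{7} \approx 430.86$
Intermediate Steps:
$h{\left(Y \right)} = \sqrt{2} \sqrt{Y}$ ($h{\left(Y \right)} = \sqrt{2 Y} = \sqrt{2} \sqrt{Y}$)
$q{\left(v \right)} = \frac{-3 + v}{v}$ ($q{\left(v \right)} = \frac{v - 3}{v + \sqrt{2} \sqrt{0}} = \frac{-3 + v}{v + \sqrt{2} \cdot 0} = \frac{-3 + v}{v + 0} = \frac{-3 + v}{v}$)
$29 q{\left(7 \right)} 26 = 29 \frac{-3 + 7}{7} \cdot 26 = 29 \cdot \frac{1}{7} \cdot 4 \cdot 26 = 29 \cdot \frac{4}{7} \cdot 26 = \frac{116}{7} \cdot 26 = \frac{3016}{7}$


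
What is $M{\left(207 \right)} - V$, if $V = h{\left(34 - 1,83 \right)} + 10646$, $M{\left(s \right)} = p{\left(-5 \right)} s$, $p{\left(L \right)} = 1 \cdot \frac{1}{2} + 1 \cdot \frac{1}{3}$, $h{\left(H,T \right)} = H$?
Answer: $- \frac{21013}{2} \approx -10507.0$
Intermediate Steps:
$p{\left(L \right)} = \frac{5}{6}$ ($p{\left(L \right)} = 1 \cdot \frac{1}{2} + 1 \cdot \frac{1}{3} = \frac{1}{2} + \frac{1}{3} = \frac{5}{6}$)
$M{\left(s \right)} = \frac{5 s}{6}$
$V = 10679$ ($V = \left(34 - 1\right) + 10646 = 33 + 10646 = 10679$)
$M{\left(207 \right)} - V = \frac{5}{6} \cdot 207 - 10679 = \frac{345}{2} - 10679 = - \frac{21013}{2}$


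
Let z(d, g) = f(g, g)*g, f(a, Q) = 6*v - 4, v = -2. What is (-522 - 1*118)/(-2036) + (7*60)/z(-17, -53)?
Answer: 87365/107908 ≈ 0.80962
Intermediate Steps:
f(a, Q) = -16 (f(a, Q) = 6*(-2) - 4 = -12 - 4 = -16)
z(d, g) = -16*g
(-522 - 1*118)/(-2036) + (7*60)/z(-17, -53) = (-522 - 1*118)/(-2036) + (7*60)/((-16*(-53))) = (-522 - 118)*(-1/2036) + 420/848 = -640*(-1/2036) + 420*(1/848) = 160/509 + 105/212 = 87365/107908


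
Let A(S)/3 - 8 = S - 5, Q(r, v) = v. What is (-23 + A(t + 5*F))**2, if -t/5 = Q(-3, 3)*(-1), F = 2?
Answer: 3721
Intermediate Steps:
t = 15 (t = -15*(-1) = -5*(-3) = 15)
A(S) = 9 + 3*S (A(S) = 24 + 3*(S - 5) = 24 + 3*(-5 + S) = 24 + (-15 + 3*S) = 9 + 3*S)
(-23 + A(t + 5*F))**2 = (-23 + (9 + 3*(15 + 5*2)))**2 = (-23 + (9 + 3*(15 + 10)))**2 = (-23 + (9 + 3*25))**2 = (-23 + (9 + 75))**2 = (-23 + 84)**2 = 61**2 = 3721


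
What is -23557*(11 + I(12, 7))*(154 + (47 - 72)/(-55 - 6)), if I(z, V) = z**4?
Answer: -4603414547101/61 ≈ -7.5466e+10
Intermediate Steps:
-23557*(11 + I(12, 7))*(154 + (47 - 72)/(-55 - 6)) = -23557*(11 + 12**4)*(154 + (47 - 72)/(-55 - 6)) = -23557*(11 + 20736)*(154 - 25/(-61)) = -488737079*(154 - 25*(-1/61)) = -488737079*(154 + 25/61) = -488737079*9419/61 = -23557*195415993/61 = -4603414547101/61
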